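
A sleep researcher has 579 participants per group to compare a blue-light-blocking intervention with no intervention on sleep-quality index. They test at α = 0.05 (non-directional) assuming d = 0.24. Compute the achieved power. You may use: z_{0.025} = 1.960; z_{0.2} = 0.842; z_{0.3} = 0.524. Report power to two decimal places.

power ≈ 0.98

For two equal groups, power = Φ(d·√(n/2) − z_{α/2}).
d·√(n/2) = 0.24 × √(579/2) = 0.24 × 17.015 = 4.084.
z_β = 4.084 − 1.960 = 2.124.
Power = Φ(2.124) = 0.983.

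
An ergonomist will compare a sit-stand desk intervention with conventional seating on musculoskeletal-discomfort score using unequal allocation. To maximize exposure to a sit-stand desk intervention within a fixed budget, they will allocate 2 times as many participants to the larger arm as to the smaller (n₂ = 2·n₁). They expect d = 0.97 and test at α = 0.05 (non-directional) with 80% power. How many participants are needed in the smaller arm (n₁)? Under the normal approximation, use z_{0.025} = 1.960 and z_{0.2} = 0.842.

n₁ = 13

With allocation ratio k = n₂/n₁ = 2, Var(x̄₁−x̄₂) = σ²(1/n₁ + 1/(k·n₁)) = σ²·(k+1)/(k·n₁).
So n₁ = (1 + 1/k)·((z_{α/2} + z_β)/d)² = 1.500 × (2.802/0.97)².
n₁ = 1.500 × 8.34 = 12.5.
Round up: n₁ = 13, giving n₂ = 2 × 13 = 26.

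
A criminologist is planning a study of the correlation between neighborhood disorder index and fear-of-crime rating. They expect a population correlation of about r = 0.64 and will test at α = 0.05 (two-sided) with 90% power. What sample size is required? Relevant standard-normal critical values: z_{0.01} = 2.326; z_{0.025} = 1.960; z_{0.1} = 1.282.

n = 22

Fisher's z: C = ½·ln((1+r)/(1−r)) = ½·ln(4.5556) = 0.7582.
n = ((z_{α/2} + z_β)/C)² + 3.
(1.960 + 1.282) / 0.7582 = 3.242 / 0.7582 = 4.276.
n = 4.276² + 3 = 18.28 + 3 = 21.3.
Round up.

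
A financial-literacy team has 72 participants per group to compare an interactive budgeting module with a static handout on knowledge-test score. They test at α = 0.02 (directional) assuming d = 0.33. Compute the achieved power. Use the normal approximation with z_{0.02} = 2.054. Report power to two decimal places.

For two equal groups, power = Φ(d·√(n/2) − z_{α}).
d·√(n/2) = 0.33 × √(72/2) = 0.33 × 6.000 = 1.980.
z_β = 1.980 − 2.054 = -0.074.
Power = Φ(-0.074) = 0.471.

power ≈ 0.47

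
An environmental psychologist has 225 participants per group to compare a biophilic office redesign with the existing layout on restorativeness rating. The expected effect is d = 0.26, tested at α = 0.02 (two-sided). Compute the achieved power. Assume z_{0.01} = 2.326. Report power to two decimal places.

power ≈ 0.67

For two equal groups, power = Φ(d·√(n/2) − z_{α/2}).
d·√(n/2) = 0.26 × √(225/2) = 0.26 × 10.607 = 2.758.
z_β = 2.758 − 2.326 = 0.432.
Power = Φ(0.432) = 0.667.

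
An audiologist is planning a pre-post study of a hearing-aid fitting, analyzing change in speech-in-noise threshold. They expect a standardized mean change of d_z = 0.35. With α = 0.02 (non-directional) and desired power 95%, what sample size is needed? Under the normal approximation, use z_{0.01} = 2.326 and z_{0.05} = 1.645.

n = 129 pairs

For a paired (one-sample on differences) test: n = ((z_{α/2} + z_β) / d)².
z_{α/2} + z_β = 2.326 + 1.645 = 3.971.
n = (3.971 / 0.35)² = 11.346² = 128.73.
Round up.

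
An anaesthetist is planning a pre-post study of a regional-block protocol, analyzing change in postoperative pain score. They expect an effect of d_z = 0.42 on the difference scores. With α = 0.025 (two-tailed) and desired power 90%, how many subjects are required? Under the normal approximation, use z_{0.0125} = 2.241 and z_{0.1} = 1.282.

For a paired (one-sample on differences) test: n = ((z_{α/2} + z_β) / d)².
z_{α/2} + z_β = 2.241 + 1.282 = 3.523.
n = (3.523 / 0.42)² = 8.388² = 70.36.
Round up.

n = 71 pairs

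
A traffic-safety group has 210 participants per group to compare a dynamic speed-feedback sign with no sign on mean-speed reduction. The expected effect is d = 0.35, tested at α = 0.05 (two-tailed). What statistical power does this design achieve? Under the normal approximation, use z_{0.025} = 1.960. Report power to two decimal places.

For two equal groups, power = Φ(d·√(n/2) − z_{α/2}).
d·√(n/2) = 0.35 × √(210/2) = 0.35 × 10.247 = 3.586.
z_β = 3.586 − 1.960 = 1.626.
Power = Φ(1.626) = 0.948.

power ≈ 0.95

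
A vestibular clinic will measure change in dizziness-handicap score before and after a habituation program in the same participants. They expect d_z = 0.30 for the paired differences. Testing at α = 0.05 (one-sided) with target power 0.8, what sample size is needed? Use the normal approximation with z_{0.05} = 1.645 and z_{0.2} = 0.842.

n = 69 pairs

For a paired (one-sample on differences) test: n = ((z_{α} + z_β) / d)².
z_{α} + z_β = 1.645 + 0.842 = 2.487.
n = (2.487 / 0.30)² = 8.290² = 68.72.
Round up.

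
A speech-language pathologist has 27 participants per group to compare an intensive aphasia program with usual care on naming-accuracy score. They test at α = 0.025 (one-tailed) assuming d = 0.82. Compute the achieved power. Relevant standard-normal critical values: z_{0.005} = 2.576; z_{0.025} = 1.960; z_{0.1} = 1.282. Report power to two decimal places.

power ≈ 0.85

For two equal groups, power = Φ(d·√(n/2) − z_{α}).
d·√(n/2) = 0.82 × √(27/2) = 0.82 × 3.674 = 3.013.
z_β = 3.013 − 1.960 = 1.053.
Power = Φ(1.053) = 0.854.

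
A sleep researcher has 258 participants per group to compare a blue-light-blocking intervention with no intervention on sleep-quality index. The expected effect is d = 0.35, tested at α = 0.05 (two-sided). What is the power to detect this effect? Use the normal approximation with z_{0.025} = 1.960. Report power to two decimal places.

For two equal groups, power = Φ(d·√(n/2) − z_{α/2}).
d·√(n/2) = 0.35 × √(258/2) = 0.35 × 11.358 = 3.975.
z_β = 3.975 − 1.960 = 2.015.
Power = Φ(2.015) = 0.978.

power ≈ 0.98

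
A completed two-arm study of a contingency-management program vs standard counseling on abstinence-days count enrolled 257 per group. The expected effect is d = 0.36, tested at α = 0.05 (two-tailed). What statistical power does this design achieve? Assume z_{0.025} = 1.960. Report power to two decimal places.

power ≈ 0.98

For two equal groups, power = Φ(d·√(n/2) − z_{α/2}).
d·√(n/2) = 0.36 × √(257/2) = 0.36 × 11.336 = 4.081.
z_β = 4.081 − 1.960 = 2.121.
Power = Φ(2.121) = 0.983.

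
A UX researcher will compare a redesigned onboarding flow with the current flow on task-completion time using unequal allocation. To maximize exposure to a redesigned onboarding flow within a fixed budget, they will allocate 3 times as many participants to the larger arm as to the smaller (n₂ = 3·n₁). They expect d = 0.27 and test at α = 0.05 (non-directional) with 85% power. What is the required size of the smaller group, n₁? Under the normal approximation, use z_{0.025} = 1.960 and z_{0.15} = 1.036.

n₁ = 165

With allocation ratio k = n₂/n₁ = 3, Var(x̄₁−x̄₂) = σ²(1/n₁ + 1/(k·n₁)) = σ²·(k+1)/(k·n₁).
So n₁ = (1 + 1/k)·((z_{α/2} + z_β)/d)² = 1.333 × (2.996/0.27)².
n₁ = 1.333 × 123.13 = 164.2.
Round up: n₁ = 165, giving n₂ = 3 × 165 = 495.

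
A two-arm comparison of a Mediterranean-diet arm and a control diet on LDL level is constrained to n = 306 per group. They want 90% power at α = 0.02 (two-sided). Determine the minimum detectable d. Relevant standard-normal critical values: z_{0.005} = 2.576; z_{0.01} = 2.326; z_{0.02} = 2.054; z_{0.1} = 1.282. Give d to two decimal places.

For two independent groups of n = 306 each: d_min = (z_{α/2} + z_β)·√(2/n).
z-sum = 2.326 + 1.282 = 3.608.
d_min = 3.608 × √(2/306) = 3.608 × 0.0808 = 0.292.

d_min ≈ 0.29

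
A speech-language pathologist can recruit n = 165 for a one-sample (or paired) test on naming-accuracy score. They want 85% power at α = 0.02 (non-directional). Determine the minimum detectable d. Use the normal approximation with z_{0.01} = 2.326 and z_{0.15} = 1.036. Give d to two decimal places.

For a single sample (or paired design) of n = 165: d_min = (z_{α/2} + z_β)/√n.
z-sum = 2.326 + 1.036 = 3.362.
d_min = 3.362 / √165 = 3.362 / 12.845 = 0.262.

d_min ≈ 0.26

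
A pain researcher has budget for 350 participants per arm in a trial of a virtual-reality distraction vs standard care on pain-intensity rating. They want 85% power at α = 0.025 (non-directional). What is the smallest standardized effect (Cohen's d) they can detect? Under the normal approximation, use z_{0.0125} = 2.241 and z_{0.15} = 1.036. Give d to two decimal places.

For two independent groups of n = 350 each: d_min = (z_{α/2} + z_β)·√(2/n).
z-sum = 2.241 + 1.036 = 3.277.
d_min = 3.277 × √(2/350) = 3.277 × 0.0756 = 0.248.

d_min ≈ 0.25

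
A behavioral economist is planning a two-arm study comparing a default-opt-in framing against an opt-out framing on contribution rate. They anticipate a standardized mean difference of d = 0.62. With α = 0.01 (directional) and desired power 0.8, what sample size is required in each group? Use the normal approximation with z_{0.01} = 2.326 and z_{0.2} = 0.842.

For two independent groups with equal n: n = 2·((z_{α} + z_β) / d)².
z_{α} + z_β = 2.326 + 0.842 = 3.168.
n = 2 × (3.168 / 0.62)² = 2 × 5.110² = 2 × 26.11 = 52.2.
Round up to the next whole participant.

n = 53 per group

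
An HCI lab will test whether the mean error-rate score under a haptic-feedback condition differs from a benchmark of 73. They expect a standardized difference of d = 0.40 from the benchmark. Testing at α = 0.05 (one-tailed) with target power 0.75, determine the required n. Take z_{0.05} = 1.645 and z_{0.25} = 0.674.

n = 34

For a one-sample test: n = ((z_{α} + z_β) / d)².
z_{α} + z_β = 1.645 + 0.674 = 2.319.
n = (2.319 / 0.40)² = 5.797² = 33.61.
Round up.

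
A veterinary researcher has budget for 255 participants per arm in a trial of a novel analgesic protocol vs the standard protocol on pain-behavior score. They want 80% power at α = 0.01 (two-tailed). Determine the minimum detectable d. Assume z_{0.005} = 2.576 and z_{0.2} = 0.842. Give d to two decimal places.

For two independent groups of n = 255 each: d_min = (z_{α/2} + z_β)·√(2/n).
z-sum = 2.576 + 0.842 = 3.418.
d_min = 3.418 × √(2/255) = 3.418 × 0.0886 = 0.303.

d_min ≈ 0.30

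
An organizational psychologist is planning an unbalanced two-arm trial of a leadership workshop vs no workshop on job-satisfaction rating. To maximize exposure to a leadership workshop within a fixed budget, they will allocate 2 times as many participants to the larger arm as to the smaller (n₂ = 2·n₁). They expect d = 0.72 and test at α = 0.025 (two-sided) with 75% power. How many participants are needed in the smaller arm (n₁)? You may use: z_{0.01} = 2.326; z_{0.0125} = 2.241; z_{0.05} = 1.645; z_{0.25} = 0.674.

With allocation ratio k = n₂/n₁ = 2, Var(x̄₁−x̄₂) = σ²(1/n₁ + 1/(k·n₁)) = σ²·(k+1)/(k·n₁).
So n₁ = (1 + 1/k)·((z_{α/2} + z_β)/d)² = 1.500 × (2.915/0.72)².
n₁ = 1.500 × 16.39 = 24.6.
Round up: n₁ = 25, giving n₂ = 2 × 25 = 50.

n₁ = 25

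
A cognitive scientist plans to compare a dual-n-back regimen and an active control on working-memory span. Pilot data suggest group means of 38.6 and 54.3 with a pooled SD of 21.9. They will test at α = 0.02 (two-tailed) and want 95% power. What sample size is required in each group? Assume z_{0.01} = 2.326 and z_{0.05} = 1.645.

n = 62 per group

Cohen's d = |M₁ − M₂| / SD_pooled = |38.6 − 54.3| / 21.9 = 15.7 / 21.9 = 0.717.
For two independent groups with equal n: n = 2·((z_{α/2} + z_β) / d)².
z_{α/2} + z_β = 2.326 + 1.645 = 3.971.
n = 2 × (3.971 / 0.717)² = 2 × 5.538² = 2 × 30.67 = 61.3.
Round up to the next whole participant.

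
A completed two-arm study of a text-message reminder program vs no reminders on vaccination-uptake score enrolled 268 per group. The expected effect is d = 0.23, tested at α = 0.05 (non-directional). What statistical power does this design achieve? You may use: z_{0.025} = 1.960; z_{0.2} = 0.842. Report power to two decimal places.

power ≈ 0.76

For two equal groups, power = Φ(d·√(n/2) − z_{α/2}).
d·√(n/2) = 0.23 × √(268/2) = 0.23 × 11.576 = 2.662.
z_β = 2.662 − 1.960 = 0.702.
Power = Φ(0.702) = 0.759.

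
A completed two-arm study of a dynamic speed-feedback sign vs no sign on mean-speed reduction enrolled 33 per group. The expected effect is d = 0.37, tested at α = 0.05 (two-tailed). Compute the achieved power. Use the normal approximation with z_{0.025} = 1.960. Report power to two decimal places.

For two equal groups, power = Φ(d·√(n/2) − z_{α/2}).
d·√(n/2) = 0.37 × √(33/2) = 0.37 × 4.062 = 1.503.
z_β = 1.503 − 1.960 = -0.457.
Power = Φ(-0.457) = 0.324.

power ≈ 0.32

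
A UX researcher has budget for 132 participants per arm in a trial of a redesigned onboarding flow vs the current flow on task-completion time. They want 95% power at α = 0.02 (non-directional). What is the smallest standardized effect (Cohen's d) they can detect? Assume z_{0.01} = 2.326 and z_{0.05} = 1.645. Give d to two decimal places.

d_min ≈ 0.49

For two independent groups of n = 132 each: d_min = (z_{α/2} + z_β)·√(2/n).
z-sum = 2.326 + 1.645 = 3.971.
d_min = 3.971 × √(2/132) = 3.971 × 0.1231 = 0.489.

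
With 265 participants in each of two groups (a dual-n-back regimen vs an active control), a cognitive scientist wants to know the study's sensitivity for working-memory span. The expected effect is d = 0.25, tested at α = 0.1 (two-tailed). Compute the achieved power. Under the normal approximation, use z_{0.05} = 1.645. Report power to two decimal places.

For two equal groups, power = Φ(d·√(n/2) − z_{α/2}).
d·√(n/2) = 0.25 × √(265/2) = 0.25 × 11.511 = 2.878.
z_β = 2.878 − 1.645 = 1.233.
Power = Φ(1.233) = 0.891.

power ≈ 0.89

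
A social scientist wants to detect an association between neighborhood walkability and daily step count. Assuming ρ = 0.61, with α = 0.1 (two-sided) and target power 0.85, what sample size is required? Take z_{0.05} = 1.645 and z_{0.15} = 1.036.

Fisher's z: C = ½·ln((1+r)/(1−r)) = ½·ln(4.1282) = 0.7089.
n = ((z_{α/2} + z_β)/C)² + 3.
(1.645 + 1.036) / 0.7089 = 2.681 / 0.7089 = 3.782.
n = 3.782² + 3 = 14.30 + 3 = 17.3.
Round up.

n = 18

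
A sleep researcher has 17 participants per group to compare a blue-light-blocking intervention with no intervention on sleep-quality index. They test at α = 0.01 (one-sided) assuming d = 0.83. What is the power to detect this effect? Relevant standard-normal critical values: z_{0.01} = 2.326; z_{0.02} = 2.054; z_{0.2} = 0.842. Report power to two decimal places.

For two equal groups, power = Φ(d·√(n/2) − z_{α}).
d·√(n/2) = 0.83 × √(17/2) = 0.83 × 2.915 = 2.420.
z_β = 2.420 − 2.326 = 0.094.
Power = Φ(0.094) = 0.537.

power ≈ 0.54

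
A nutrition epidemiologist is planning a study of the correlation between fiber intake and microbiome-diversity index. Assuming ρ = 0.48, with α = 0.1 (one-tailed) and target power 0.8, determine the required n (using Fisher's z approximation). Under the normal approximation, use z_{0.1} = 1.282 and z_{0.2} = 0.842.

Fisher's z: C = ½·ln((1+r)/(1−r)) = ½·ln(2.8462) = 0.5230.
n = ((z_{α} + z_β)/C)² + 3.
(1.282 + 0.842) / 0.5230 = 2.124 / 0.5230 = 4.061.
n = 4.061² + 3 = 16.49 + 3 = 19.5.
Round up.

n = 20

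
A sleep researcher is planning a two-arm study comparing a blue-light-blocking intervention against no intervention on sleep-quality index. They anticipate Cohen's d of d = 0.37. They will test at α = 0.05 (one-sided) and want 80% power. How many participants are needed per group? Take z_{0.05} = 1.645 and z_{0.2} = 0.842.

n = 91 per group

For two independent groups with equal n: n = 2·((z_{α} + z_β) / d)².
z_{α} + z_β = 1.645 + 0.842 = 2.487.
n = 2 × (2.487 / 0.37)² = 2 × 6.722² = 2 × 45.18 = 90.4.
Round up to the next whole participant.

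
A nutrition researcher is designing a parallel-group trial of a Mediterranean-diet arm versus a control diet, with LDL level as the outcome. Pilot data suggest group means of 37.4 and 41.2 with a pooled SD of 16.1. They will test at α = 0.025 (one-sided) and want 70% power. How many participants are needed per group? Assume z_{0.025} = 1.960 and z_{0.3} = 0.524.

n = 222 per group

Cohen's d = |M₁ − M₂| / SD_pooled = |37.4 − 41.2| / 16.1 = 3.8 / 16.1 = 0.236.
For two independent groups with equal n: n = 2·((z_{α} + z_β) / d)².
z_{α} + z_β = 1.960 + 0.524 = 2.484.
n = 2 × (2.484 / 0.236)² = 2 × 10.525² = 2 × 110.78 = 221.6.
Round up to the next whole participant.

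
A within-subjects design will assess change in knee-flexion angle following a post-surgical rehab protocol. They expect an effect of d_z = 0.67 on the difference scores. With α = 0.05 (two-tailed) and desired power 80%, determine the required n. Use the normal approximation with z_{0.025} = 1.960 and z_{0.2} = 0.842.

For a paired (one-sample on differences) test: n = ((z_{α/2} + z_β) / d)².
z_{α/2} + z_β = 1.960 + 0.842 = 2.802.
n = (2.802 / 0.67)² = 4.182² = 17.49.
Round up.

n = 18 pairs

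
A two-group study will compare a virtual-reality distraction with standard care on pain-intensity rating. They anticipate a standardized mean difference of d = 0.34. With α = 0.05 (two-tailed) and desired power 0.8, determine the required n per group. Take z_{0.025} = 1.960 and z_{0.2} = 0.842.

For two independent groups with equal n: n = 2·((z_{α/2} + z_β) / d)².
z_{α/2} + z_β = 1.960 + 0.842 = 2.802.
n = 2 × (2.802 / 0.34)² = 2 × 8.241² = 2 × 67.92 = 135.8.
Round up to the next whole participant.

n = 136 per group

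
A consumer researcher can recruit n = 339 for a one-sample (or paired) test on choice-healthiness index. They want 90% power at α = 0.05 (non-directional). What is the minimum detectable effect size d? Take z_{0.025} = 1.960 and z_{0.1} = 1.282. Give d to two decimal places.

d_min ≈ 0.18

For a single sample (or paired design) of n = 339: d_min = (z_{α/2} + z_β)/√n.
z-sum = 1.960 + 1.282 = 3.242.
d_min = 3.242 / √339 = 3.242 / 18.412 = 0.176.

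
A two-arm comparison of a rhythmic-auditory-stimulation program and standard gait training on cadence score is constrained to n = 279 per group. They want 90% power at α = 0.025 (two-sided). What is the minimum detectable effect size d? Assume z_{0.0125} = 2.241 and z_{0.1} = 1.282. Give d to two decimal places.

d_min ≈ 0.30

For two independent groups of n = 279 each: d_min = (z_{α/2} + z_β)·√(2/n).
z-sum = 2.241 + 1.282 = 3.523.
d_min = 3.523 × √(2/279) = 3.523 × 0.0847 = 0.298.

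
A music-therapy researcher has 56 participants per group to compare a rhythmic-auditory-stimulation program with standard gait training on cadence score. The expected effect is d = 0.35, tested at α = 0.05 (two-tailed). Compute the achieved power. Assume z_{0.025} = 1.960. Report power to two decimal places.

For two equal groups, power = Φ(d·√(n/2) − z_{α/2}).
d·√(n/2) = 0.35 × √(56/2) = 0.35 × 5.292 = 1.852.
z_β = 1.852 − 1.960 = -0.108.
Power = Φ(-0.108) = 0.457.

power ≈ 0.46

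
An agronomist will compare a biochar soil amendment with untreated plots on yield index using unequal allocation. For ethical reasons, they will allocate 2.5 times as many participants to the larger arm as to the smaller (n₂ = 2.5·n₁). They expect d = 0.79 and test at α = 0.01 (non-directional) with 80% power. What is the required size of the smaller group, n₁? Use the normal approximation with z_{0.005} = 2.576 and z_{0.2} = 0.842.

With allocation ratio k = n₂/n₁ = 2.5, Var(x̄₁−x̄₂) = σ²(1/n₁ + 1/(k·n₁)) = σ²·(k+1)/(k·n₁).
So n₁ = (1 + 1/k)·((z_{α/2} + z_β)/d)² = 1.400 × (3.418/0.79)².
n₁ = 1.400 × 18.72 = 26.2.
Round up: n₁ = 27, giving n₂ = ⌈2.5 × 27⌉ = ⌈67.5⌉ = 68.

n₁ = 27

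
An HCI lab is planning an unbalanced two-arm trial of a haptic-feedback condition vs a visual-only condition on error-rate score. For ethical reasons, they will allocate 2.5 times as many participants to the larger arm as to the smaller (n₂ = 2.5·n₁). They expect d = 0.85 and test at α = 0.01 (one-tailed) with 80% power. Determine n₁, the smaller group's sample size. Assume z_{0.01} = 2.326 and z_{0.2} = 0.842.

n₁ = 20

With allocation ratio k = n₂/n₁ = 2.5, Var(x̄₁−x̄₂) = σ²(1/n₁ + 1/(k·n₁)) = σ²·(k+1)/(k·n₁).
So n₁ = (1 + 1/k)·((z_{α} + z_β)/d)² = 1.400 × (3.168/0.85)².
n₁ = 1.400 × 13.89 = 19.4.
Round up: n₁ = 20, giving n₂ = 2.5 × 20 = 50.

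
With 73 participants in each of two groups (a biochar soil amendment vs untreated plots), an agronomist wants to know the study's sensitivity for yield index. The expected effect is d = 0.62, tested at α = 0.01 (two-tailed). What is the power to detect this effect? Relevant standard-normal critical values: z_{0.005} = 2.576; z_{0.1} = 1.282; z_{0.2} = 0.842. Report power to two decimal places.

For two equal groups, power = Φ(d·√(n/2) − z_{α/2}).
d·√(n/2) = 0.62 × √(73/2) = 0.62 × 6.042 = 3.746.
z_β = 3.746 − 2.576 = 1.170.
Power = Φ(1.170) = 0.879.

power ≈ 0.88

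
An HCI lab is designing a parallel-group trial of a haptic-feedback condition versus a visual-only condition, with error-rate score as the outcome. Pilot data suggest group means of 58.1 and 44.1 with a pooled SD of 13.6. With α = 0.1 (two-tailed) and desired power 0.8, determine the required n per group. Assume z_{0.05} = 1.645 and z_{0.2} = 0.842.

Cohen's d = |M₁ − M₂| / SD_pooled = |58.1 − 44.1| / 13.6 = 14.0 / 13.6 = 1.029.
For two independent groups with equal n: n = 2·((z_{α/2} + z_β) / d)².
z_{α/2} + z_β = 1.645 + 0.842 = 2.487.
n = 2 × (2.487 / 1.029)² = 2 × 2.417² = 2 × 5.84 = 11.7.
Round up to the next whole participant.

n = 12 per group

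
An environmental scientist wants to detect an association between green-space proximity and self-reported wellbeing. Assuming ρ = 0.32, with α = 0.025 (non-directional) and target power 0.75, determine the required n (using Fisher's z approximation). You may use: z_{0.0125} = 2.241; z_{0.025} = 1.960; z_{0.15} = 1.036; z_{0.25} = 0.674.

n = 81

Fisher's z: C = ½·ln((1+r)/(1−r)) = ½·ln(1.9412) = 0.3316.
n = ((z_{α/2} + z_β)/C)² + 3.
(2.241 + 0.674) / 0.3316 = 2.915 / 0.3316 = 8.791.
n = 8.791² + 3 = 77.28 + 3 = 80.3.
Round up.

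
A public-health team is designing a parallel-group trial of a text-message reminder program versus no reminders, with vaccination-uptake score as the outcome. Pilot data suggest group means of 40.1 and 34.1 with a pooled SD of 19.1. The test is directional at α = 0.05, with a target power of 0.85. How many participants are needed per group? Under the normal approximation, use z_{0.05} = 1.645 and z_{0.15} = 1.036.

n = 146 per group

Cohen's d = |M₁ − M₂| / SD_pooled = |40.1 − 34.1| / 19.1 = 6.0 / 19.1 = 0.314.
For two independent groups with equal n: n = 2·((z_{α} + z_β) / d)².
z_{α} + z_β = 1.645 + 1.036 = 2.681.
n = 2 × (2.681 / 0.314)² = 2 × 8.538² = 2 × 72.90 = 145.8.
Round up to the next whole participant.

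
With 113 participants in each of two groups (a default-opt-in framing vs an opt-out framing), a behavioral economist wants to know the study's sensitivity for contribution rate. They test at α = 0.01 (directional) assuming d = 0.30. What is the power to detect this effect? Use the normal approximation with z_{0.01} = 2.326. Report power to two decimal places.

For two equal groups, power = Φ(d·√(n/2) − z_{α}).
d·√(n/2) = 0.30 × √(113/2) = 0.30 × 7.517 = 2.255.
z_β = 2.255 − 2.326 = -0.071.
Power = Φ(-0.071) = 0.472.

power ≈ 0.47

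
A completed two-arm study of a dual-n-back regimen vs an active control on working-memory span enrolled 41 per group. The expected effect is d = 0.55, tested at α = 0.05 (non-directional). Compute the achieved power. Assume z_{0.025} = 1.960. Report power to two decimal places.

For two equal groups, power = Φ(d·√(n/2) − z_{α/2}).
d·√(n/2) = 0.55 × √(41/2) = 0.55 × 4.528 = 2.490.
z_β = 2.490 − 1.960 = 0.530.
Power = Φ(0.530) = 0.702.

power ≈ 0.70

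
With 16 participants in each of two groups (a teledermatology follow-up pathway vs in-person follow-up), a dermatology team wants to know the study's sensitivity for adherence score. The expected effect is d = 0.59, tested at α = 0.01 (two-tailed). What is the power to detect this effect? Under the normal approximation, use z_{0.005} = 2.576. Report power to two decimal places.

power ≈ 0.18

For two equal groups, power = Φ(d·√(n/2) − z_{α/2}).
d·√(n/2) = 0.59 × √(16/2) = 0.59 × 2.828 = 1.669.
z_β = 1.669 − 2.576 = -0.907.
Power = Φ(-0.907) = 0.182.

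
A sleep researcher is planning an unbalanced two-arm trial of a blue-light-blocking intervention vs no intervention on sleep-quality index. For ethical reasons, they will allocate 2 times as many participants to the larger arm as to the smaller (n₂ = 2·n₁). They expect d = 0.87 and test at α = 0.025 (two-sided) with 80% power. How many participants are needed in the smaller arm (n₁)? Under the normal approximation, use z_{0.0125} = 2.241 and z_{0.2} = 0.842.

With allocation ratio k = n₂/n₁ = 2, Var(x̄₁−x̄₂) = σ²(1/n₁ + 1/(k·n₁)) = σ²·(k+1)/(k·n₁).
So n₁ = (1 + 1/k)·((z_{α/2} + z_β)/d)² = 1.500 × (3.083/0.87)².
n₁ = 1.500 × 12.56 = 18.8.
Round up: n₁ = 19, giving n₂ = 2 × 19 = 38.

n₁ = 19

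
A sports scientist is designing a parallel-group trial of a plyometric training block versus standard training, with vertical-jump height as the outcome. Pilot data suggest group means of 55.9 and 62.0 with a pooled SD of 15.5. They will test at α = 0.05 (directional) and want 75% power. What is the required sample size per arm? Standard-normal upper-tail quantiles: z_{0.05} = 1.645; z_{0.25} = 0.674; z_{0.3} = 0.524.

Cohen's d = |M₁ − M₂| / SD_pooled = |55.9 − 62.0| / 15.5 = 6.1 / 15.5 = 0.394.
For two independent groups with equal n: n = 2·((z_{α} + z_β) / d)².
z_{α} + z_β = 1.645 + 0.674 = 2.319.
n = 2 × (2.319 / 0.394)² = 2 × 5.886² = 2 × 34.64 = 69.3.
Round up to the next whole participant.

n = 70 per group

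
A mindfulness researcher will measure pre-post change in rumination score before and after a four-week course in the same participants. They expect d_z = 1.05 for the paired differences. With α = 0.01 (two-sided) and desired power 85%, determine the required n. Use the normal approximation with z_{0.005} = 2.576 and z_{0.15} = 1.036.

n = 12 pairs

For a paired (one-sample on differences) test: n = ((z_{α/2} + z_β) / d)².
z_{α/2} + z_β = 2.576 + 1.036 = 3.612.
n = (3.612 / 1.05)² = 3.440² = 11.83.
Round up.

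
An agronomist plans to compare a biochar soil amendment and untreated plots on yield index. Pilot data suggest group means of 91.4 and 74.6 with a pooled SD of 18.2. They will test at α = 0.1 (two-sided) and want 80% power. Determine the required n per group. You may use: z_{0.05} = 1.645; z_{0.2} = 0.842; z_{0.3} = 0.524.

Cohen's d = |M₁ − M₂| / SD_pooled = |91.4 − 74.6| / 18.2 = 16.8 / 18.2 = 0.923.
For two independent groups with equal n: n = 2·((z_{α/2} + z_β) / d)².
z_{α/2} + z_β = 1.645 + 0.842 = 2.487.
n = 2 × (2.487 / 0.923)² = 2 × 2.694² = 2 × 7.26 = 14.5.
Round up to the next whole participant.

n = 15 per group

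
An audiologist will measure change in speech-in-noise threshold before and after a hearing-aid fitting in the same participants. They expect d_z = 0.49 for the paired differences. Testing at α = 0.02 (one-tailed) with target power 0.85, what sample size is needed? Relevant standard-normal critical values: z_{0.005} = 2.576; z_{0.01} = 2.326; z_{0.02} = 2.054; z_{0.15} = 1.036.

n = 40 pairs

For a paired (one-sample on differences) test: n = ((z_{α} + z_β) / d)².
z_{α} + z_β = 2.054 + 1.036 = 3.090.
n = (3.090 / 0.49)² = 6.306² = 39.77.
Round up.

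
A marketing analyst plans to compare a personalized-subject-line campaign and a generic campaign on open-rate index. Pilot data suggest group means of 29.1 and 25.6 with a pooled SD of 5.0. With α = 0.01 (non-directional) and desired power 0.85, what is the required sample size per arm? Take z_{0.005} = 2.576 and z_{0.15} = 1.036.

n = 54 per group

Cohen's d = |M₁ − M₂| / SD_pooled = |29.1 − 25.6| / 5.0 = 3.5 / 5.0 = 0.700.
For two independent groups with equal n: n = 2·((z_{α/2} + z_β) / d)².
z_{α/2} + z_β = 2.576 + 1.036 = 3.612.
n = 2 × (3.612 / 0.700)² = 2 × 5.160² = 2 × 26.63 = 53.3.
Round up to the next whole participant.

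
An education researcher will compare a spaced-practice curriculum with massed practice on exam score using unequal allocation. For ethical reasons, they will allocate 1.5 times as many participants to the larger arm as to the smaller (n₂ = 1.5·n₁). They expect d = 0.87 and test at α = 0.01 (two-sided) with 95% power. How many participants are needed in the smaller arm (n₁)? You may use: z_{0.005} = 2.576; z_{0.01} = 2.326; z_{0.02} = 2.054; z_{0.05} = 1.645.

With allocation ratio k = n₂/n₁ = 1.5, Var(x̄₁−x̄₂) = σ²(1/n₁ + 1/(k·n₁)) = σ²·(k+1)/(k·n₁).
So n₁ = (1 + 1/k)·((z_{α/2} + z_β)/d)² = 1.667 × (4.221/0.87)².
n₁ = 1.667 × 23.54 = 39.2.
Round up: n₁ = 40, giving n₂ = 1.5 × 40 = 60.

n₁ = 40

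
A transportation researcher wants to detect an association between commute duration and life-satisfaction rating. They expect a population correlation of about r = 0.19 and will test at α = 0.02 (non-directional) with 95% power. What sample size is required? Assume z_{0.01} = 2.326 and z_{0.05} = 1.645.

Fisher's z: C = ½·ln((1+r)/(1−r)) = ½·ln(1.4691) = 0.1923.
n = ((z_{α/2} + z_β)/C)² + 3.
(2.326 + 1.645) / 0.1923 = 3.971 / 0.1923 = 20.650.
n = 20.650² + 3 = 426.42 + 3 = 429.4.
Round up.

n = 430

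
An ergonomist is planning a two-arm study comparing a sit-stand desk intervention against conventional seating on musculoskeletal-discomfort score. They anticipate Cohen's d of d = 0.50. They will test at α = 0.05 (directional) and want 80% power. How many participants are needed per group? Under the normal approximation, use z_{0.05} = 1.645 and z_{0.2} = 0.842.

For two independent groups with equal n: n = 2·((z_{α} + z_β) / d)².
z_{α} + z_β = 1.645 + 0.842 = 2.487.
n = 2 × (2.487 / 0.50)² = 2 × 4.974² = 2 × 24.74 = 49.5.
Round up to the next whole participant.

n = 50 per group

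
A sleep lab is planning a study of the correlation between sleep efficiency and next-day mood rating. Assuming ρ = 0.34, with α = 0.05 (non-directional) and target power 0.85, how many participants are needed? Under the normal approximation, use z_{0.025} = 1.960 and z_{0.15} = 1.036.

Fisher's z: C = ½·ln((1+r)/(1−r)) = ½·ln(2.0303) = 0.3541.
n = ((z_{α/2} + z_β)/C)² + 3.
(1.960 + 1.036) / 0.3541 = 2.996 / 0.3541 = 8.461.
n = 8.461² + 3 = 71.59 + 3 = 74.6.
Round up.

n = 75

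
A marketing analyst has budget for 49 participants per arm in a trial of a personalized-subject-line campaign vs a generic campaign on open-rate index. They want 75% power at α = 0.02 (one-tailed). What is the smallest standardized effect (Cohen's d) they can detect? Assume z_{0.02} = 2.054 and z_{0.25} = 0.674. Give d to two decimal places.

d_min ≈ 0.55

For two independent groups of n = 49 each: d_min = (z_{α} + z_β)·√(2/n).
z-sum = 2.054 + 0.674 = 2.728.
d_min = 2.728 × √(2/49) = 2.728 × 0.2020 = 0.551.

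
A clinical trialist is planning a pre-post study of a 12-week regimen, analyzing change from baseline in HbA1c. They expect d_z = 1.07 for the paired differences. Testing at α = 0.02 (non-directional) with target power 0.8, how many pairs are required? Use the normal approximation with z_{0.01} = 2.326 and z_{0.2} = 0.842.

For a paired (one-sample on differences) test: n = ((z_{α/2} + z_β) / d)².
z_{α/2} + z_β = 2.326 + 0.842 = 3.168.
n = (3.168 / 1.07)² = 2.961² = 8.77.
Round up.

n = 9 pairs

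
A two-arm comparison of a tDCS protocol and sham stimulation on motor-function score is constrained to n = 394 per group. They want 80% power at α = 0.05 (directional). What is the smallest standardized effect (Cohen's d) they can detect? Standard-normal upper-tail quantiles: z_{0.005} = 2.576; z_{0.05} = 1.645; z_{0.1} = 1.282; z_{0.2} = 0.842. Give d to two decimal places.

For two independent groups of n = 394 each: d_min = (z_{α} + z_β)·√(2/n).
z-sum = 1.645 + 0.842 = 2.487.
d_min = 2.487 × √(2/394) = 2.487 × 0.0712 = 0.177.

d_min ≈ 0.18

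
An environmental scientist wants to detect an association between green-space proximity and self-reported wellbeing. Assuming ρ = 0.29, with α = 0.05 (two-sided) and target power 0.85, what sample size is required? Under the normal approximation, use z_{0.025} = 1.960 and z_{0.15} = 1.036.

Fisher's z: C = ½·ln((1+r)/(1−r)) = ½·ln(1.8169) = 0.2986.
n = ((z_{α/2} + z_β)/C)² + 3.
(1.960 + 1.036) / 0.2986 = 2.996 / 0.2986 = 10.033.
n = 10.033² + 3 = 100.67 + 3 = 103.7.
Round up.

n = 104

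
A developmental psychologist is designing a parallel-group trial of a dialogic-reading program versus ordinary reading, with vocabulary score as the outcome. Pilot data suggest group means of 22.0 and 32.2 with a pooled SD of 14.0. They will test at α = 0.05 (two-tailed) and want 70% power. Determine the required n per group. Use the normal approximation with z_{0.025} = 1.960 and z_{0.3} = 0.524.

n = 24 per group

Cohen's d = |M₁ − M₂| / SD_pooled = |22.0 − 32.2| / 14.0 = 10.2 / 14.0 = 0.729.
For two independent groups with equal n: n = 2·((z_{α/2} + z_β) / d)².
z_{α/2} + z_β = 1.960 + 0.524 = 2.484.
n = 2 × (2.484 / 0.729)² = 2 × 3.407² = 2 × 11.61 = 23.2.
Round up to the next whole participant.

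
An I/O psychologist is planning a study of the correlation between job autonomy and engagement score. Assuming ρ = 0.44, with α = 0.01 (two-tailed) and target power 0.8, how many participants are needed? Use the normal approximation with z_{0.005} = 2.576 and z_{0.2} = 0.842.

n = 56

Fisher's z: C = ½·ln((1+r)/(1−r)) = ½·ln(2.5714) = 0.4722.
n = ((z_{α/2} + z_β)/C)² + 3.
(2.576 + 0.842) / 0.4722 = 3.418 / 0.4722 = 7.238.
n = 7.238² + 3 = 52.40 + 3 = 55.4.
Round up.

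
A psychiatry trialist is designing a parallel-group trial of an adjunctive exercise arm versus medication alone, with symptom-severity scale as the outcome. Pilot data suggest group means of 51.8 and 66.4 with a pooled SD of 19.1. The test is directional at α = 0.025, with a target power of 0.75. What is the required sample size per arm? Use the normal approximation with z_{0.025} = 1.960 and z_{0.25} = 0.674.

n = 24 per group

Cohen's d = |M₁ − M₂| / SD_pooled = |51.8 − 66.4| / 19.1 = 14.6 / 19.1 = 0.764.
For two independent groups with equal n: n = 2·((z_{α} + z_β) / d)².
z_{α} + z_β = 1.960 + 0.674 = 2.634.
n = 2 × (2.634 / 0.764)² = 2 × 3.448² = 2 × 11.89 = 23.8.
Round up to the next whole participant.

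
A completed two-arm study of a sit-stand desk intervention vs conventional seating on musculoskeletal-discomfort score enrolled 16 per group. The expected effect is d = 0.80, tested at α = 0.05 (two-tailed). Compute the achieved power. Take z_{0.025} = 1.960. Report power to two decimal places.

For two equal groups, power = Φ(d·√(n/2) − z_{α/2}).
d·√(n/2) = 0.80 × √(16/2) = 0.80 × 2.828 = 2.263.
z_β = 2.263 − 1.960 = 0.303.
Power = Φ(0.303) = 0.619.

power ≈ 0.62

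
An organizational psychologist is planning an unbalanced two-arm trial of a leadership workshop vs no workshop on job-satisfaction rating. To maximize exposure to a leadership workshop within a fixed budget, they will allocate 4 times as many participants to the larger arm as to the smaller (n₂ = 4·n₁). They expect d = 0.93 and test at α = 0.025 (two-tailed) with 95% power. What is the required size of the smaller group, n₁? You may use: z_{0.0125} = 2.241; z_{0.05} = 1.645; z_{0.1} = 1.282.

n₁ = 22

With allocation ratio k = n₂/n₁ = 4, Var(x̄₁−x̄₂) = σ²(1/n₁ + 1/(k·n₁)) = σ²·(k+1)/(k·n₁).
So n₁ = (1 + 1/k)·((z_{α/2} + z_β)/d)² = 1.250 × (3.886/0.93)².
n₁ = 1.250 × 17.46 = 21.8.
Round up: n₁ = 22, giving n₂ = 4 × 22 = 88.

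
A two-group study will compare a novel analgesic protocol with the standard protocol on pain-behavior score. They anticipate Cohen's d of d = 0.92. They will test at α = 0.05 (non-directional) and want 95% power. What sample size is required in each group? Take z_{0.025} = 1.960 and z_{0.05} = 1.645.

For two independent groups with equal n: n = 2·((z_{α/2} + z_β) / d)².
z_{α/2} + z_β = 1.960 + 1.645 = 3.605.
n = 2 × (3.605 / 0.92)² = 2 × 3.918² = 2 × 15.35 = 30.7.
Round up to the next whole participant.

n = 31 per group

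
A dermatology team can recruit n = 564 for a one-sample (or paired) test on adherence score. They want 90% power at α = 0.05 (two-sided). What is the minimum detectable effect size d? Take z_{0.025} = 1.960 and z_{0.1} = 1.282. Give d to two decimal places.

d_min ≈ 0.14

For a single sample (or paired design) of n = 564: d_min = (z_{α/2} + z_β)/√n.
z-sum = 1.960 + 1.282 = 3.242.
d_min = 3.242 / √564 = 3.242 / 23.749 = 0.137.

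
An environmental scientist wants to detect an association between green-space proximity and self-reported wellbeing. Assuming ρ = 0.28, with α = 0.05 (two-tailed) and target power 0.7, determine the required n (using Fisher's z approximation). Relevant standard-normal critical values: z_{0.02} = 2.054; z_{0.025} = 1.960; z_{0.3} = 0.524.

Fisher's z: C = ½·ln((1+r)/(1−r)) = ½·ln(1.7778) = 0.2877.
n = ((z_{α/2} + z_β)/C)² + 3.
(1.960 + 0.524) / 0.2877 = 2.484 / 0.2877 = 8.634.
n = 8.634² + 3 = 74.55 + 3 = 77.5.
Round up.

n = 78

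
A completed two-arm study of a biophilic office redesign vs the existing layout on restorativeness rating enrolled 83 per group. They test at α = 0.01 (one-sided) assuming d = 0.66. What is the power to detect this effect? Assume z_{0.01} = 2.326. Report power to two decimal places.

power ≈ 0.97

For two equal groups, power = Φ(d·√(n/2) − z_{α}).
d·√(n/2) = 0.66 × √(83/2) = 0.66 × 6.442 = 4.252.
z_β = 4.252 − 2.326 = 1.926.
Power = Φ(1.926) = 0.973.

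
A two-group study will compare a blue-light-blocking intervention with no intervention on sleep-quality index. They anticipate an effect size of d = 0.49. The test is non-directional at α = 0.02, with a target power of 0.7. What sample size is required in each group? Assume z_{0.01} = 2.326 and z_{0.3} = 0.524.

For two independent groups with equal n: n = 2·((z_{α/2} + z_β) / d)².
z_{α/2} + z_β = 2.326 + 0.524 = 2.850.
n = 2 × (2.850 / 0.49)² = 2 × 5.816² = 2 × 33.83 = 67.7.
Round up to the next whole participant.

n = 68 per group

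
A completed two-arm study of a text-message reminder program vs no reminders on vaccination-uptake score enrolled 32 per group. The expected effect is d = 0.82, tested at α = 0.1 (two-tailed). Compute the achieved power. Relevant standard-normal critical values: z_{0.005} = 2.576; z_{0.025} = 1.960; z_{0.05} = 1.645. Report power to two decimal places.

For two equal groups, power = Φ(d·√(n/2) − z_{α/2}).
d·√(n/2) = 0.82 × √(32/2) = 0.82 × 4.000 = 3.280.
z_β = 3.280 − 1.645 = 1.635.
Power = Φ(1.635) = 0.949.

power ≈ 0.95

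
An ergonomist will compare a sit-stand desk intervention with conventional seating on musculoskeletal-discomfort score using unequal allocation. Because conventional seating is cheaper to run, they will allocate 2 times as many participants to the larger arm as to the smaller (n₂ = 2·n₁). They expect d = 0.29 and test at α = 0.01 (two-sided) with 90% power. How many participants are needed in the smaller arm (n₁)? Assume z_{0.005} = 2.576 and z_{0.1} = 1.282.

With allocation ratio k = n₂/n₁ = 2, Var(x̄₁−x̄₂) = σ²(1/n₁ + 1/(k·n₁)) = σ²·(k+1)/(k·n₁).
So n₁ = (1 + 1/k)·((z_{α/2} + z_β)/d)² = 1.500 × (3.858/0.29)².
n₁ = 1.500 × 176.98 = 265.5.
Round up: n₁ = 266, giving n₂ = 2 × 266 = 532.

n₁ = 266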